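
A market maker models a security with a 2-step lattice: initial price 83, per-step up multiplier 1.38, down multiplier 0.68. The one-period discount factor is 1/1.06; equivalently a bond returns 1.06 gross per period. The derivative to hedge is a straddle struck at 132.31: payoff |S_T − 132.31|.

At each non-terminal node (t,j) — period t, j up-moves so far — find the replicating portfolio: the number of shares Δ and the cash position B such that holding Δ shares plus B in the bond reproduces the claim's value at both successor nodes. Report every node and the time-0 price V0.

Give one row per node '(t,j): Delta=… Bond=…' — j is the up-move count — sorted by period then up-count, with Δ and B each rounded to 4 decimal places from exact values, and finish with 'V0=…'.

Risk-neutral probability p* = (R−d)/(u−d) = (1.06−0.68)/(1.38−0.68) = 0.5429.
Terminal payoffs: V(2,0)=93.9308, V(2,1)=54.4228, V(2,2)=25.7552
(1,0): S=56.4400. Δ = (V_up−V_dn)/(S_up−S_dn) = (54.4228−93.9308)/(77.8872−38.3792) = -1.0000. V = [p*·54.4228 + (1−p*)·93.9308]/1.06 = 68.3808. B = V − Δ·S = 124.8208.
(1,1): S=114.5400. Δ = (V_up−V_dn)/(S_up−S_dn) = (25.7552−54.4228)/(158.0652−77.8872) = -0.3575. V = [p*·25.7552 + (1−p*)·54.4228]/1.06 = 36.6607. B = V − Δ·S = 77.6145.
(0,0): S=83.0000. Δ = (V_up−V_dn)/(S_up−S_dn) = (36.6607−68.3808)/(114.5400−56.4400) = -0.5460. V = [p*·36.6607 + (1−p*)·68.3808]/1.06 = 48.2654. B = V − Δ·S = 93.5797.
Self-financing check: at every node Δ·S+B equals the discounted successor values.

(0,0): Delta=-0.5460 Bond=93.5797
(1,0): Delta=-1.0000 Bond=124.8208
(1,1): Delta=-0.3575 Bond=77.6145
V0=48.2654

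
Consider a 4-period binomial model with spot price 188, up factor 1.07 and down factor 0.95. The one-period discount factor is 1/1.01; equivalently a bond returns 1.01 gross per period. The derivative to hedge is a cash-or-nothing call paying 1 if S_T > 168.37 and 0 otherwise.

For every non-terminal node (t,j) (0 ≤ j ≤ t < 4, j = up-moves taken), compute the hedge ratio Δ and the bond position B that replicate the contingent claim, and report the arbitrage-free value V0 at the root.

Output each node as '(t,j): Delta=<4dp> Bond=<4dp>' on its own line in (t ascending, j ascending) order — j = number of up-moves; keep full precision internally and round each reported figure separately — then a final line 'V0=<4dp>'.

No-arbitrage ⇒ martingale measure with p* = (R−d)/(u−d) = 0.5000.
At expiry t=4: V(4,0)=0.0000, V(4,1)=1.0000, V(4,2)=1.0000, V(4,3)=1.0000, V(4,4)=1.0000
Node (3,0) S=161.1865: V=(p*·1.0000+(1−p*)·0.0000)/1.01=0.4950; Δ=(1.0000−0.0000)/(172.4696−153.1272)=0.0517; B=V−Δ·S=-7.8383
Node (3,1) S=181.5469: V=(p*·1.0000+(1−p*)·1.0000)/1.01=0.9901; Δ=(1.0000−1.0000)/(194.2552−172.4696)=0.0000; B=V−Δ·S=0.9901
Node (3,2) S=204.4791: V=(p*·1.0000+(1−p*)·1.0000)/1.01=0.9901; Δ=(1.0000−1.0000)/(218.7927−194.2552)=0.0000; B=V−Δ·S=0.9901
Node (3,3) S=230.3081: V=(p*·1.0000+(1−p*)·1.0000)/1.01=0.9901; Δ=(1.0000−1.0000)/(246.4296−218.7927)=0.0000; B=V−Δ·S=0.9901
Node (2,0) S=169.6700: V=(p*·0.9901+(1−p*)·0.4950)/1.01=0.7352; Δ=(0.9901−0.4950)/(181.5469−161.1865)=0.0243; B=V−Δ·S=-3.3902
Node (2,1) S=191.1020: V=(p*·0.9901+(1−p*)·0.9901)/1.01=0.9803; Δ=(0.9901−0.9901)/(204.4791−181.5469)=0.0000; B=V−Δ·S=0.9803
Node (2,2) S=215.2412: V=(p*·0.9901+(1−p*)·0.9901)/1.01=0.9803; Δ=(0.9901−0.9901)/(230.3081−204.4791)=0.0000; B=V−Δ·S=0.9803
Node (1,0) S=178.6000: V=(p*·0.9803+(1−p*)·0.7352)/1.01=0.8493; Δ=(0.9803−0.7352)/(191.1020−169.6700)=0.0114; B=V−Δ·S=-1.1930
Node (1,1) S=201.1600: V=(p*·0.9803+(1−p*)·0.9803)/1.01=0.9706; Δ=(0.9803−0.9803)/(215.2412−191.1020)=0.0000; B=V−Δ·S=0.9706
Node (0,0) S=188.0000: V=(p*·0.9706+(1−p*)·0.8493)/1.01=0.9009; Δ=(0.9706−0.8493)/(201.1600−178.6000)=0.0054; B=V−Δ·S=-0.1101
Check: Δ(0,0)·S0 + B(0,0) = 0.9009 = V0.

(0,0): Delta=0.0054 Bond=-0.1101
(1,0): Delta=0.0114 Bond=-1.1930
(1,1): Delta=0.0000 Bond=0.9706
(2,0): Delta=0.0243 Bond=-3.3902
(2,1): Delta=0.0000 Bond=0.9803
(2,2): Delta=0.0000 Bond=0.9803
(3,0): Delta=0.0517 Bond=-7.8383
(3,1): Delta=0.0000 Bond=0.9901
(3,2): Delta=0.0000 Bond=0.9901
(3,3): Delta=0.0000 Bond=0.9901
V0=0.9009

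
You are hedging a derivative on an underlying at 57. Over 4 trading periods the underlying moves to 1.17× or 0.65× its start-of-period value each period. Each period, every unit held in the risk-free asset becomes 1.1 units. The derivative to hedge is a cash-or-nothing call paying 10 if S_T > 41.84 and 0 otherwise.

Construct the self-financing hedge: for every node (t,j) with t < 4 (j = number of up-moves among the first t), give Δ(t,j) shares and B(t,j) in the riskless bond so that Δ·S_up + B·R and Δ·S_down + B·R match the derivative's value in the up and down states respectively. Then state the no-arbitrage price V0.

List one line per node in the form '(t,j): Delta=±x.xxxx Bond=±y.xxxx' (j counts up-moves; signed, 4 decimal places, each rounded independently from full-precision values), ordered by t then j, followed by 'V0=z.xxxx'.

The replicating-portfolio and risk-neutral prices coincide; use p* = (1.1−0.65)/(1.17−0.65) = 0.8654 for the latter.
At expiry t=4: V(4,0)=0.0000, V(4,1)=0.0000, V(4,2)=0.0000, V(4,3)=10.0000, V(4,4)=10.0000
  t=3,j=0: stock 15.6536 → up 18.3147 (V=0.0000), down 10.1749 (V=0.0000). Price 0.0000; hedge Δ=0.0000, bond B=0.0000.
  t=3,j=1: stock 28.1765 → up 32.9665 (V=0.0000), down 18.3147 (V=0.0000). Price 0.0000; hedge Δ=0.0000, bond B=0.0000.
  t=3,j=2: stock 50.7177 → up 59.3398 (V=10.0000), down 32.9665 (V=0.0000). Price 7.8671; hedge Δ=0.3792, bond B=-11.3636.
  t=3,j=3: stock 91.2919 → up 106.8116 (V=10.0000), down 59.3398 (V=10.0000). Price 9.0909; hedge Δ=0.0000, bond B=9.0909.
  t=2,j=0: stock 24.0825 → up 28.1765 (V=0.0000), down 15.6536 (V=0.0000). Price 0.0000; hedge Δ=0.0000, bond B=0.0000.
  t=2,j=1: stock 43.3485 → up 50.7177 (V=7.8671), down 28.1765 (V=0.0000). Price 6.1892; hedge Δ=0.3490, bond B=-8.9399.
  t=2,j=2: stock 78.0273 → up 91.2919 (V=9.0909), down 50.7177 (V=7.8671). Price 8.1147; hedge Δ=0.0302, bond B=5.7613.
  t=1,j=0: stock 37.0500 → up 43.3485 (V=6.1892), down 24.0825 (V=0.0000). Price 4.8691; hedge Δ=0.3212, bond B=-7.0332.
  t=1,j=1: stock 66.6900 → up 78.0273 (V=8.1147), down 43.3485 (V=6.1892). Price 7.1414; hedge Δ=0.0555, bond B=3.4384.
  t=0,j=0: stock 57.0000 → up 66.6900 (V=7.1414), down 37.0500 (V=4.8691). Price 6.2141; hedge Δ=0.0767, bond B=1.8444.
Check: Δ(0,0)·S0 + B(0,0) = 6.2141 = V0.

(0,0): Delta=0.0767 Bond=1.8444
(1,0): Delta=0.3212 Bond=-7.0332
(1,1): Delta=0.0555 Bond=3.4384
(2,0): Delta=0.0000 Bond=0.0000
(2,1): Delta=0.3490 Bond=-8.9399
(2,2): Delta=0.0302 Bond=5.7613
(3,0): Delta=0.0000 Bond=0.0000
(3,1): Delta=0.0000 Bond=0.0000
(3,2): Delta=0.3792 Bond=-11.3636
(3,3): Delta=0.0000 Bond=9.0909
V0=6.2141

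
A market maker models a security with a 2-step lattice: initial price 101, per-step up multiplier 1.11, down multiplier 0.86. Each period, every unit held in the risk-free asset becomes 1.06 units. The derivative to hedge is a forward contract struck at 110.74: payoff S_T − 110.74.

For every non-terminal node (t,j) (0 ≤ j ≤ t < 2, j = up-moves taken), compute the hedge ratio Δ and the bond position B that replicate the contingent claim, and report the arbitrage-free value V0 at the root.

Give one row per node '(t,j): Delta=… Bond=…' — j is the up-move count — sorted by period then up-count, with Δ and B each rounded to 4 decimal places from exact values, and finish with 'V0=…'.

The replicating-portfolio and risk-neutral prices coincide; use p* = (1.06−0.86)/(1.11−0.86) = 0.8000 for the latter.
Terminal payoffs: V(2,0)=-36.0404, V(2,1)=-14.3254, V(2,2)=13.7021
Node (1,0) S=86.8600: V=(p*·-14.3254+(1−p*)·-36.0404)/1.06=-17.6117; Δ=(-14.3254−-36.0404)/(96.4146−74.6996)=1.0000; B=V−Δ·S=-104.4717
Node (1,1) S=112.1100: V=(p*·13.7021+(1−p*)·-14.3254)/1.06=7.6383; Δ=(13.7021−-14.3254)/(124.4421−96.4146)=1.0000; B=V−Δ·S=-104.4717
Node (0,0) S=101.0000: V=(p*·7.6383+(1−p*)·-17.6117)/1.06=2.4418; Δ=(7.6383−-17.6117)/(112.1100−86.8600)=1.0000; B=V−Δ·S=-98.5582
Check: Δ(0,0)·S0 + B(0,0) = 2.4418 = V0.

(0,0): Delta=1.0000 Bond=-98.5582
(1,0): Delta=1.0000 Bond=-104.4717
(1,1): Delta=1.0000 Bond=-104.4717
V0=2.4418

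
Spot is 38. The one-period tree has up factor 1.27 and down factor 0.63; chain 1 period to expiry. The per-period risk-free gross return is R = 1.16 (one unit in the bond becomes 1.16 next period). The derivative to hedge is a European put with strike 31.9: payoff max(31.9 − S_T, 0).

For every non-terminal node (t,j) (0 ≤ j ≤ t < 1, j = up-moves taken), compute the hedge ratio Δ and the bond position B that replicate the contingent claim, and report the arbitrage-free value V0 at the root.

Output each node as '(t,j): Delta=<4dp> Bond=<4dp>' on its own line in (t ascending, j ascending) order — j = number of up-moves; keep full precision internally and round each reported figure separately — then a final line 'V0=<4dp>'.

The replicating-portfolio and risk-neutral prices coincide; use p* = (1.16−0.63)/(1.27−0.63) = 0.8281 for the latter.
At expiry t=1: V(1,0)=7.9600, V(1,1)=0.0000
  t=0,j=0: stock 38.0000 → up 48.2600 (V=0.0000), down 23.9400 (V=7.9600). Price 1.1794; hedge Δ=-0.3273, bond B=13.6169.
Self-financing check: at every node Δ·S+B equals the discounted successor values.

(0,0): Delta=-0.3273 Bond=13.6169
V0=1.1794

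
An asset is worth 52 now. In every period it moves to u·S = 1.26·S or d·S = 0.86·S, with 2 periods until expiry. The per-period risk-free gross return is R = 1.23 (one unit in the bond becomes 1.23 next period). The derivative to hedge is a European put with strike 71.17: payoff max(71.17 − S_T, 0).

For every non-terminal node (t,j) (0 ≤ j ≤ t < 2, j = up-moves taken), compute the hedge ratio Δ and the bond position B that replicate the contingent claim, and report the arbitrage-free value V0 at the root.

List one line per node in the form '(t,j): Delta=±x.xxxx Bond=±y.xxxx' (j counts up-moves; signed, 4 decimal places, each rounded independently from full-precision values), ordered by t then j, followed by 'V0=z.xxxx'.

(0,0): Delta=-0.5884 Bond=32.0759
(1,0): Delta=-1.0000 Bond=57.8618
(1,1): Delta=-0.5656 Bond=37.9608
V0=1.4810

Under the risk-neutral measure, an up-move has probability p* = (R−d)/(u−d) = 0.9250 and values discount at R = 1.23.
Terminal payoffs: V(2,0)=32.7108, V(2,1)=14.8228, V(2,2)=0.0000
  t=1,j=0: stock 44.7200 → up 56.3472 (V=14.8228), down 38.4592 (V=32.7108). Price 13.1418; hedge Δ=-1.0000, bond B=57.8618.
  t=1,j=1: stock 65.5200 → up 82.5552 (V=0.0000), down 56.3472 (V=14.8228). Price 0.9038; hedge Δ=-0.5656, bond B=37.9608.
  t=0,j=0: stock 52.0000 → up 65.5200 (V=0.9038), down 44.7200 (V=13.1418). Price 1.4810; hedge Δ=-0.5884, bond B=32.0759.
Check: Δ(0,0)·S0 + B(0,0) = 1.4810 = V0.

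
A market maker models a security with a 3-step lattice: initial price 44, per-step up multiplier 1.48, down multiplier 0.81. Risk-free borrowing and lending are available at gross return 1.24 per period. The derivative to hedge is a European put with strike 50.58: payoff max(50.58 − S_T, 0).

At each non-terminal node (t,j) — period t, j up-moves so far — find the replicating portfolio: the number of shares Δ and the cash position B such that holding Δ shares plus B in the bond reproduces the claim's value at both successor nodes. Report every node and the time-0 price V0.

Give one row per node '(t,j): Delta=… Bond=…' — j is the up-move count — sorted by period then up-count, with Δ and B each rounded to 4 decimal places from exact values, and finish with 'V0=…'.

(0,0): Delta=-0.1344 Bond=7.5882
(1,0): Delta=-0.4042 Bond=19.0256
(1,1): Delta=-0.0520 Bond=4.0422
(2,0): Delta=-1.0000 Bond=40.7903
(2,1): Delta=-0.2223 Bond=13.9926
(2,2): Delta=0.0000 Bond=0.0000
V0=1.6734

Under the risk-neutral measure, an up-move has probability p* = (R−d)/(u−d) = 0.6418 and values discount at R = 1.24.
Terminal payoffs: V(3,0)=27.1966, V(3,1)=7.8548, V(3,2)=0.0000, V(3,3)=0.0000
(2,0): S=28.8684. Δ = (V_up−V_dn)/(S_up−S_dn) = (7.8548−27.1966)/(42.7252−23.3834) = -1.0000. V = [p*·7.8548 + (1−p*)·27.1966]/1.24 = 11.9219. B = V − Δ·S = 40.7903.
(2,1): S=52.7472. Δ = (V_up−V_dn)/(S_up−S_dn) = (0.0000−7.8548)/(78.0659−42.7252) = -0.2223. V = [p*·0.0000 + (1−p*)·7.8548]/1.24 = 2.2691. B = V − Δ·S = 13.9926.
(2,2): S=96.3776. Δ = (V_up−V_dn)/(S_up−S_dn) = (0.0000−0.0000)/(142.6388−78.0659) = 0.0000. V = [p*·0.0000 + (1−p*)·0.0000]/1.24 = 0.0000. B = V − Δ·S = 0.0000.
(1,0): S=35.6400. Δ = (V_up−V_dn)/(S_up−S_dn) = (2.2691−11.9219)/(52.7472−28.8684) = -0.4042. V = [p*·2.2691 + (1−p*)·11.9219]/1.24 = 4.6184. B = V − Δ·S = 19.0256.
(1,1): S=65.1200. Δ = (V_up−V_dn)/(S_up−S_dn) = (0.0000−2.2691)/(96.3776−52.7472) = -0.0520. V = [p*·0.0000 + (1−p*)·2.2691]/1.24 = 0.6555. B = V − Δ·S = 4.0422.
(0,0): S=44.0000. Δ = (V_up−V_dn)/(S_up−S_dn) = (0.6555−4.6184)/(65.1200−35.6400) = -0.1344. V = [p*·0.6555 + (1−p*)·4.6184]/1.24 = 1.6734. B = V − Δ·S = 7.5882.
Self-financing check: at every node Δ·S+B equals the discounted successor values.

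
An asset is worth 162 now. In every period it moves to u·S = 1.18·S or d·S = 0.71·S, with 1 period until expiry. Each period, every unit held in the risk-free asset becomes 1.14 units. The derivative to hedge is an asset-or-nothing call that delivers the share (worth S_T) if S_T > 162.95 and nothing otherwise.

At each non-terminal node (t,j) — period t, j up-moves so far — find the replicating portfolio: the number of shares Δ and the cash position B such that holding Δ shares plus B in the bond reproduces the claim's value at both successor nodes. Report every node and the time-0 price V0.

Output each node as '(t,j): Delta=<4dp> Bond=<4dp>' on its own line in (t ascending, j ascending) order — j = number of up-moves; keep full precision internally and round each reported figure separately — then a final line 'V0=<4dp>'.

The replicating-portfolio and risk-neutral prices coincide; use p* = (1.14−0.71)/(1.18−0.71) = 0.9149 for the latter.
Payoff layer (t=1): V(1,0)=0.0000, V(1,1)=191.1600
  t=0,j=0: stock 162.0000 → up 191.1600 (V=191.1600), down 115.0200 (V=0.0000). Price 153.4132; hedge Δ=2.5106, bond B=-253.3102.
Self-financing check: at every node Δ·S+B equals the discounted successor values.

(0,0): Delta=2.5106 Bond=-253.3102
V0=153.4132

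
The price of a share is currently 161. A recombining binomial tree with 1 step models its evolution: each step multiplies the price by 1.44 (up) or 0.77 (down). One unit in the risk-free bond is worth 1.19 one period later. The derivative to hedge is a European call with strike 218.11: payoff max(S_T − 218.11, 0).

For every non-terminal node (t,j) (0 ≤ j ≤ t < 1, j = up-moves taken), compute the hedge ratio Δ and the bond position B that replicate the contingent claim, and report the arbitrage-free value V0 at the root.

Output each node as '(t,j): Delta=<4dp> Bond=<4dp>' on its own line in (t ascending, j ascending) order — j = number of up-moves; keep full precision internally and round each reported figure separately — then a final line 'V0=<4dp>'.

(0,0): Delta=0.1273 Bond=-13.2599
V0=7.2327

Risk-neutral probability p* = (R−d)/(u−d) = (1.19−0.77)/(1.44−0.77) = 0.6269.
Terminal payoffs: V(1,0)=0.0000, V(1,1)=13.7300
(0,0): S=161.0000. Δ = (V_up−V_dn)/(S_up−S_dn) = (13.7300−0.0000)/(231.8400−123.9700) = 0.1273. V = [p*·13.7300 + (1−p*)·0.0000]/1.19 = 7.2327. B = V − Δ·S = -13.2599.
The time-0 hedge costs 7.2327, which is the no-arbitrage price.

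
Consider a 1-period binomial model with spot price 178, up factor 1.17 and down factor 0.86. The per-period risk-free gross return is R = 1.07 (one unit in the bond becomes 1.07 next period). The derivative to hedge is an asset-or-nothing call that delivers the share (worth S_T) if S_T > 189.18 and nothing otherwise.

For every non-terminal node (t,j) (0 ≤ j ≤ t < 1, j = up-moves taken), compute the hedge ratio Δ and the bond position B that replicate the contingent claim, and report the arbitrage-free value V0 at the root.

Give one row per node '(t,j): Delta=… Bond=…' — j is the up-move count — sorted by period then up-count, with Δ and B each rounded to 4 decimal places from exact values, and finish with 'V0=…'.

(0,0): Delta=3.7742 Bond=-539.9566
V0=131.8499

No-arbitrage ⇒ martingale measure with p* = (R−d)/(u−d) = 0.6774.
Terminal payoffs: V(1,0)=0.0000, V(1,1)=208.2600
  t=0,j=0: stock 178.0000 → up 208.2600 (V=208.2600), down 153.0800 (V=0.0000). Price 131.8499; hedge Δ=3.7742, bond B=-539.9566.
The time-0 hedge costs 131.8499, which is the no-arbitrage price.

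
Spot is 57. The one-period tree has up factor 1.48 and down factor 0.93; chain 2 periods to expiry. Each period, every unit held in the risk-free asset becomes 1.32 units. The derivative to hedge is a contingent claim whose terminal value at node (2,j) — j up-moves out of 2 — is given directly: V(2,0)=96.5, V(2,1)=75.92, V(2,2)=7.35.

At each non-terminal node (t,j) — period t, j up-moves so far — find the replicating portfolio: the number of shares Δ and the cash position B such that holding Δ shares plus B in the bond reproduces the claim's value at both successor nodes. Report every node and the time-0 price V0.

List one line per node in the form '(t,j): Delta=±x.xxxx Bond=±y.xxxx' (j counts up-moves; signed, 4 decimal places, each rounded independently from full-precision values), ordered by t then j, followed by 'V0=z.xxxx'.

(0,0): Delta=-1.3196 Bond=100.0036
(1,0): Delta=-0.7059 Bond=99.4689
(1,1): Delta=-1.4779 Bond=145.3528
V0=24.7842

Under the risk-neutral measure, an up-move has probability p* = (R−d)/(u−d) = 0.7091 and values discount at R = 1.32.
Payoff layer (t=2): V(2,0)=96.5000, V(2,1)=75.9200, V(2,2)=7.3500
(1,0): S=53.0100. Δ = (V_up−V_dn)/(S_up−S_dn) = (75.9200−96.5000)/(78.4548−49.2993) = -0.7059. V = [p*·75.9200 + (1−p*)·96.5000]/1.32 = 62.0507. B = V − Δ·S = 99.4689.
(1,1): S=84.3600. Δ = (V_up−V_dn)/(S_up−S_dn) = (7.3500−75.9200)/(124.8528−78.4548) = -1.4779. V = [p*·7.3500 + (1−p*)·75.9200]/1.32 = 20.6800. B = V − Δ·S = 145.3528.
(0,0): S=57.0000. Δ = (V_up−V_dn)/(S_up−S_dn) = (20.6800−62.0507)/(84.3600−53.0100) = -1.3196. V = [p*·20.6800 + (1−p*)·62.0507]/1.32 = 24.7842. B = V − Δ·S = 100.0036.
Check: Δ(0,0)·S0 + B(0,0) = 24.7842 = V0.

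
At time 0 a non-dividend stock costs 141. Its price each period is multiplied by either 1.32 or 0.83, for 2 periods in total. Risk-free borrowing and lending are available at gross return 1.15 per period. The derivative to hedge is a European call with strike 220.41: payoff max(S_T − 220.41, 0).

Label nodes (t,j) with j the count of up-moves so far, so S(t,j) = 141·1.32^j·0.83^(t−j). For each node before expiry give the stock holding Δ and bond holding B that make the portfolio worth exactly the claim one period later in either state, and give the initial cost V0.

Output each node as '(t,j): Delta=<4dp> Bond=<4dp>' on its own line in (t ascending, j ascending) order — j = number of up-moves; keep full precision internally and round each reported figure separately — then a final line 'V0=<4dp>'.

Since d<R<u, set p* = (R−d)/(u−d) = 0.6531; price each node as the discounted p*-expectation of its children.
At expiry t=2: V(2,0)=0.0000, V(2,1)=0.0000, V(2,2)=25.2684
  t=1,j=0: stock 117.0300 → up 154.4796 (V=0.0000), down 97.1349 (V=0.0000). Price 0.0000; hedge Δ=0.0000, bond B=0.0000.
  t=1,j=1: stock 186.1200 → up 245.6784 (V=25.2684), down 154.4796 (V=0.0000). Price 14.3494; hedge Δ=0.2771, bond B=-37.2188.
  t=0,j=0: stock 141.0000 → up 186.1200 (V=14.3494), down 117.0300 (V=0.0000). Price 8.1487; hedge Δ=0.2077, bond B=-21.1358.
Each (Δ,B) replicates both successor values, so the strategy is self-financing and V0 is arbitrage-free.

(0,0): Delta=0.2077 Bond=-21.1358
(1,0): Delta=0.0000 Bond=0.0000
(1,1): Delta=0.2771 Bond=-37.2188
V0=8.1487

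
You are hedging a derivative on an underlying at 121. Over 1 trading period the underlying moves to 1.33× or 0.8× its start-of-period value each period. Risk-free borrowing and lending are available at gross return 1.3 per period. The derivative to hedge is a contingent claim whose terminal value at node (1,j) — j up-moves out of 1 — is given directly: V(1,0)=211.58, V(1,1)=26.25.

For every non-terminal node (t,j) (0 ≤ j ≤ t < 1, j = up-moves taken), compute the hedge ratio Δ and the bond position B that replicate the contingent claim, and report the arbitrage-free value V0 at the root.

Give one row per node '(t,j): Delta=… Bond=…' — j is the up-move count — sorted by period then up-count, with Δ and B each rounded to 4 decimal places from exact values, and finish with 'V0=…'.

Since d<R<u, set p* = (R−d)/(u−d) = 0.9434; price each node as the discounted p*-expectation of its children.
Terminal values V(1,·): V(1,0)=211.5800, V(1,1)=26.2500
(0,0): S=121.0000. Δ = (V_up−V_dn)/(S_up−S_dn) = (26.2500−211.5800)/(160.9300−96.8000) = -2.8899. V = [p*·26.2500 + (1−p*)·211.5800]/1.3 = 28.2618. B = V − Δ·S = 377.9411.
Check: Δ(0,0)·S0 + B(0,0) = 28.2618 = V0.

(0,0): Delta=-2.8899 Bond=377.9411
V0=28.2618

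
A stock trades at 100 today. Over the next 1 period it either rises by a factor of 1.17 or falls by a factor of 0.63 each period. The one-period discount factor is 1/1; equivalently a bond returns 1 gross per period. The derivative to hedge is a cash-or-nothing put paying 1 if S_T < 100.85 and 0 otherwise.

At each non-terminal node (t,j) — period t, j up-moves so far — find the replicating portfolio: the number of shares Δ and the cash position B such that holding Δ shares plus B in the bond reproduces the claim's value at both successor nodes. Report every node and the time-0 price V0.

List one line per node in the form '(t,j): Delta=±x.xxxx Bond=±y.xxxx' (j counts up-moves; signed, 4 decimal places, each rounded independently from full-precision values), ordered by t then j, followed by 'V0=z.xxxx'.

Under the risk-neutral measure, an up-move has probability p* = (R−d)/(u−d) = 0.6852 and values discount at R = 1.
At expiry t=1: V(1,0)=1.0000, V(1,1)=0.0000
Node (0,0) S=100.0000: V=(p*·0.0000+(1−p*)·1.0000)/1=0.3148; Δ=(0.0000−1.0000)/(117.0000−63.0000)=-0.0185; B=V−Δ·S=2.1667
Check: Δ(0,0)·S0 + B(0,0) = 0.3148 = V0.

(0,0): Delta=-0.0185 Bond=2.1667
V0=0.3148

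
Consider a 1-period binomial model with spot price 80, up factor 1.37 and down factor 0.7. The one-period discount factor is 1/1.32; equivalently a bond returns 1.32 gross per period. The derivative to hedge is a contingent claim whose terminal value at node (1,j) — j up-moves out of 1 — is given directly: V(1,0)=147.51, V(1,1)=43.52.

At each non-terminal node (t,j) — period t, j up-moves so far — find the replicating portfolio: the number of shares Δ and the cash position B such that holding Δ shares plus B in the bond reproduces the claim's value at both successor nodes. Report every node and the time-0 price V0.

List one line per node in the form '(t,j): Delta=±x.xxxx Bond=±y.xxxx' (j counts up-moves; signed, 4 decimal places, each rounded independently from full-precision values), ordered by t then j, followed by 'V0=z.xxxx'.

(0,0): Delta=-1.9401 Bond=194.0578
V0=38.8488

No-arbitrage ⇒ martingale measure with p* = (R−d)/(u−d) = 0.9254.
Terminal values V(1,·): V(1,0)=147.5100, V(1,1)=43.5200
Node (0,0) S=80.0000: V=(p*·43.5200+(1−p*)·147.5100)/1.32=38.8488; Δ=(43.5200−147.5100)/(109.6000−56.0000)=-1.9401; B=V−Δ·S=194.0578
Self-financing check: at every node Δ·S+B equals the discounted successor values.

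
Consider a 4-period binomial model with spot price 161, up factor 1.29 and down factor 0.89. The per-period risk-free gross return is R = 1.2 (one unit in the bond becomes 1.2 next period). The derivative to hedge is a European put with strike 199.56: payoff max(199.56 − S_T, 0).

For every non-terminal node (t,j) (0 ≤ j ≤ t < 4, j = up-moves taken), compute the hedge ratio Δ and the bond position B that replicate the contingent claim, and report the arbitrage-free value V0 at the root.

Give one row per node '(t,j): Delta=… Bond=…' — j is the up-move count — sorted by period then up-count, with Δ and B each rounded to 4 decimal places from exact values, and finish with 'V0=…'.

Risk-neutral probability p* = (R−d)/(u−d) = (1.2−0.89)/(1.29−0.89) = 0.7750.
At expiry t=4: V(4,0)=98.5450, V(4,1)=53.1450, V(4,2)=0.0000, V(4,3)=0.0000, V(4,4)=0.0000
(3,0): S=113.5000. Δ = (V_up−V_dn)/(S_up−S_dn) = (53.1450−98.5450)/(146.4150−101.0150) = -1.0000. V = [p*·53.1450 + (1−p*)·98.5450]/1.2 = 52.8000. B = V − Δ·S = 166.3000.
(3,1): S=164.5112. Δ = (V_up−V_dn)/(S_up−S_dn) = (0.0000−53.1450)/(212.2195−146.4150) = -0.8076. V = [p*·0.0000 + (1−p*)·53.1450]/1.2 = 9.9647. B = V − Δ·S = 142.8272.
(3,2): S=238.4489. Δ = (V_up−V_dn)/(S_up−S_dn) = (0.0000−0.0000)/(307.5991−212.2195) = 0.0000. V = [p*·0.0000 + (1−p*)·0.0000]/1.2 = 0.0000. B = V − Δ·S = 0.0000.
(3,3): S=345.6169. Δ = (V_up−V_dn)/(S_up−S_dn) = (0.0000−0.0000)/(445.8458−307.5991) = 0.0000. V = [p*·0.0000 + (1−p*)·0.0000]/1.2 = 0.0000. B = V − Δ·S = 0.0000.
(2,0): S=127.5281. Δ = (V_up−V_dn)/(S_up−S_dn) = (9.9647−52.8000)/(164.5112−113.5000) = -0.8397. V = [p*·9.9647 + (1−p*)·52.8000]/1.2 = 16.3355. B = V − Δ·S = 123.4238.
(2,1): S=184.8441. Δ = (V_up−V_dn)/(S_up−S_dn) = (0.0000−9.9647)/(238.4489−164.5112) = -0.1348. V = [p*·0.0000 + (1−p*)·9.9647]/1.2 = 1.8684. B = V − Δ·S = 26.7801.
(2,2): S=267.9201. Δ = (V_up−V_dn)/(S_up−S_dn) = (0.0000−0.0000)/(345.6169−238.4489) = 0.0000. V = [p*·0.0000 + (1−p*)·0.0000]/1.2 = 0.0000. B = V − Δ·S = 0.0000.
(1,0): S=143.2900. Δ = (V_up−V_dn)/(S_up−S_dn) = (1.8684−16.3355)/(184.8441−127.5281) = -0.2524. V = [p*·1.8684 + (1−p*)·16.3355]/1.2 = 4.2696. B = V − Δ·S = 40.4374.
(1,1): S=207.6900. Δ = (V_up−V_dn)/(S_up−S_dn) = (0.0000−1.8684)/(267.9201−184.8441) = -0.0225. V = [p*·0.0000 + (1−p*)·1.8684]/1.2 = 0.3503. B = V − Δ·S = 5.0213.
(0,0): S=161.0000. Δ = (V_up−V_dn)/(S_up−S_dn) = (0.3503−4.2696)/(207.6900−143.2900) = -0.0609. V = [p*·0.3503 + (1−p*)·4.2696]/1.2 = 1.0268. B = V − Δ·S = 10.8249.
Root portfolio cost Δ·161+B reproduces V0=1.0268.

(0,0): Delta=-0.0609 Bond=10.8249
(1,0): Delta=-0.2524 Bond=40.4374
(1,1): Delta=-0.0225 Bond=5.0213
(2,0): Delta=-0.8397 Bond=123.4238
(2,1): Delta=-0.1348 Bond=26.7801
(2,2): Delta=0.0000 Bond=0.0000
(3,0): Delta=-1.0000 Bond=166.3000
(3,1): Delta=-0.8076 Bond=142.8272
(3,2): Delta=0.0000 Bond=0.0000
(3,3): Delta=0.0000 Bond=0.0000
V0=1.0268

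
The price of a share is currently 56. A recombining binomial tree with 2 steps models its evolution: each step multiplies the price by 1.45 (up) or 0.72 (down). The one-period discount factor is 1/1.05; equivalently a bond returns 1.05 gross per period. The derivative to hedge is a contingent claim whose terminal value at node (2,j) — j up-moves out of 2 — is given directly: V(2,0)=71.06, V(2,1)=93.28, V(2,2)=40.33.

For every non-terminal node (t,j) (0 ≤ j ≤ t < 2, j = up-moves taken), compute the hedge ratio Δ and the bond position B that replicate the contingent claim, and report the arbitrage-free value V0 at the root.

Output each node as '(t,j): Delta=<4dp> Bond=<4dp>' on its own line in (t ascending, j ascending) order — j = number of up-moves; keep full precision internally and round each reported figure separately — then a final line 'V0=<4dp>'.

No-arbitrage ⇒ martingale measure with p* = (R−d)/(u−d) = 0.4521.
Payoff layer (t=2): V(2,0)=71.0600, V(2,1)=93.2800, V(2,2)=40.3300
Node (1,0) S=40.3200: V=(p*·93.2800+(1−p*)·71.0600)/1.05=77.2425; Δ=(93.2800−71.0600)/(58.4640−29.0304)=0.7549; B=V−Δ·S=46.8042
Node (1,1) S=81.2000: V=(p*·40.3300+(1−p*)·93.2800)/1.05=66.0416; Δ=(40.3300−93.2800)/(117.7400−58.4640)=-0.8933; B=V−Δ·S=138.5759
Node (0,0) S=56.0000: V=(p*·66.0416+(1−p*)·77.2425)/1.05=68.7420; Δ=(66.0416−77.2425)/(81.2000−40.3200)=-0.2740; B=V−Δ·S=84.0857
The time-0 hedge costs 68.7420, which is the no-arbitrage price.

(0,0): Delta=-0.2740 Bond=84.0857
(1,0): Delta=0.7549 Bond=46.8042
(1,1): Delta=-0.8933 Bond=138.5759
V0=68.7420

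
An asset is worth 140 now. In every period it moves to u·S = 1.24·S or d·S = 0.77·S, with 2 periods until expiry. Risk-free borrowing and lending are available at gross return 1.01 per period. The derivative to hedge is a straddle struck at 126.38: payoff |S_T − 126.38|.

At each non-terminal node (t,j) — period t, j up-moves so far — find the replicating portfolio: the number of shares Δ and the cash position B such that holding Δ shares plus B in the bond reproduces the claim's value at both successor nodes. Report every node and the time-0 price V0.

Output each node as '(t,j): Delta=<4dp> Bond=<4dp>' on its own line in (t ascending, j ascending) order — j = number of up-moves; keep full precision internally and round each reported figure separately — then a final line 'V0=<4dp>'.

(0,0): Delta=0.3612 Bond=-14.0979
(1,0): Delta=-0.7122 Bond=101.4723
(1,1): Delta=1.0000 Bond=-125.1287
V0=36.4748

Since d<R<u, set p* = (R−d)/(u−d) = 0.5106; price each node as the discounted p*-expectation of its children.
Terminal payoffs: V(2,0)=43.3740, V(2,1)=7.2920, V(2,2)=88.8840
  t=1,j=0: stock 107.8000 → up 133.6720 (V=7.2920), down 83.0060 (V=43.3740). Price 24.7021; hedge Δ=-0.7122, bond B=101.4723.
  t=1,j=1: stock 173.6000 → up 215.2640 (V=88.8840), down 133.6720 (V=7.2920). Price 48.4713; hedge Δ=1.0000, bond B=-125.1287.
  t=0,j=0: stock 140.0000 → up 173.6000 (V=48.4713), down 107.8000 (V=24.7021). Price 36.4748; hedge Δ=0.3612, bond B=-14.0979.
The time-0 hedge costs 36.4748, which is the no-arbitrage price.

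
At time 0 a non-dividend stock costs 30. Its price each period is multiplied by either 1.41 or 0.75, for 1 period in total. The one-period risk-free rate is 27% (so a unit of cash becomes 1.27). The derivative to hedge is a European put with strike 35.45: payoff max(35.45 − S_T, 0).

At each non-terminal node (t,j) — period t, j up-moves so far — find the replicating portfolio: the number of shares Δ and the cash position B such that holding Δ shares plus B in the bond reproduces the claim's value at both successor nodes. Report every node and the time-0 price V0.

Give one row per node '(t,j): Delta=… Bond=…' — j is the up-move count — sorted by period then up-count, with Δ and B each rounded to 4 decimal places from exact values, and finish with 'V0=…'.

Under the risk-neutral measure, an up-move has probability p* = (R−d)/(u−d) = 0.7879 and values discount at R = 1.27.
At expiry t=1: V(1,0)=12.9500, V(1,1)=0.0000
Node (0,0) S=30.0000: V=(p*·0.0000+(1−p*)·12.9500)/1.27=2.1630; Δ=(0.0000−12.9500)/(42.3000−22.5000)=-0.6540; B=V−Δ·S=21.7842
Check: Δ(0,0)·S0 + B(0,0) = 2.1630 = V0.

(0,0): Delta=-0.6540 Bond=21.7842
V0=2.1630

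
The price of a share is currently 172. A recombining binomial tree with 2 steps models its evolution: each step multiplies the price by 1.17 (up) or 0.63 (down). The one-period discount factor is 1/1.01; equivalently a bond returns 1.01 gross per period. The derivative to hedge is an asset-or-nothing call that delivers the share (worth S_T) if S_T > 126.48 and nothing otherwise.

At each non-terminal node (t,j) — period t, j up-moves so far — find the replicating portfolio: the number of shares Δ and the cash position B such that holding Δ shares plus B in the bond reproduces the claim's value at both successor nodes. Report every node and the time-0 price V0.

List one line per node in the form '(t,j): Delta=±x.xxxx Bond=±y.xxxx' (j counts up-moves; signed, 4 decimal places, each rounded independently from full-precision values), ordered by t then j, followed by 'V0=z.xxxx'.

Since d<R<u, set p* = (R−d)/(u−d) = 0.7037; price each node as the discounted p*-expectation of its children.
At expiry t=2: V(2,0)=0.0000, V(2,1)=126.7812, V(2,2)=235.4508
  t=1,j=0: stock 108.3600 → up 126.7812 (V=126.7812), down 68.2668 (V=0.0000). Price 88.3331; hedge Δ=2.1667, bond B=-146.4469.
  t=1,j=1: stock 201.2400 → up 235.4508 (V=235.4508), down 126.7812 (V=126.7812). Price 201.2400; hedge Δ=1.0000, bond B=0.0000.
  t=0,j=0: stock 172.0000 → up 201.2400 (V=201.2400), down 108.3600 (V=88.3331). Price 166.1248; hedge Δ=1.2156, bond B=-42.9621.
Self-financing check: at every node Δ·S+B equals the discounted successor values.

(0,0): Delta=1.2156 Bond=-42.9621
(1,0): Delta=2.1667 Bond=-146.4469
(1,1): Delta=1.0000 Bond=0.0000
V0=166.1248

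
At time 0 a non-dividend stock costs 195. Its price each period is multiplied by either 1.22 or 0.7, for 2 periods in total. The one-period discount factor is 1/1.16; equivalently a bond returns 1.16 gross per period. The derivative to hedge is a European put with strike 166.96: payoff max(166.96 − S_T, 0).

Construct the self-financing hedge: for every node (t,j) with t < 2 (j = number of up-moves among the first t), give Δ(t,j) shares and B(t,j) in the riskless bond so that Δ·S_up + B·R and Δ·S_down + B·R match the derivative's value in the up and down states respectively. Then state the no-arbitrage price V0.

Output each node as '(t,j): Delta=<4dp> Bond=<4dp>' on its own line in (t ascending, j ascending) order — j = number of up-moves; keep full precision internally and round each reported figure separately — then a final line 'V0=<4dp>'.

(0,0): Delta=-0.0729 Bond=14.9800
(1,0): Delta=-1.0000 Bond=143.9310
(1,1): Delta=-0.0035 Bond=0.8697
V0=0.7718

No-arbitrage ⇒ martingale measure with p* = (R−d)/(u−d) = 0.8846.
Payoff layer (t=2): V(2,0)=71.4100, V(2,1)=0.4300, V(2,2)=0.0000
(1,0): S=136.5000. Δ = (V_up−V_dn)/(S_up−S_dn) = (0.4300−71.4100)/(166.5300−95.5500) = -1.0000. V = [p*·0.4300 + (1−p*)·71.4100]/1.16 = 7.4310. B = V − Δ·S = 143.9310.
(1,1): S=237.9000. Δ = (V_up−V_dn)/(S_up−S_dn) = (0.0000−0.4300)/(290.2380−166.5300) = -0.0035. V = [p*·0.0000 + (1−p*)·0.4300]/1.16 = 0.0428. B = V − Δ·S = 0.8697.
(0,0): S=195.0000. Δ = (V_up−V_dn)/(S_up−S_dn) = (0.0428−7.4310)/(237.9000−136.5000) = -0.0729. V = [p*·0.0428 + (1−p*)·7.4310]/1.16 = 0.7718. B = V − Δ·S = 14.9800.
Self-financing check: at every node Δ·S+B equals the discounted successor values.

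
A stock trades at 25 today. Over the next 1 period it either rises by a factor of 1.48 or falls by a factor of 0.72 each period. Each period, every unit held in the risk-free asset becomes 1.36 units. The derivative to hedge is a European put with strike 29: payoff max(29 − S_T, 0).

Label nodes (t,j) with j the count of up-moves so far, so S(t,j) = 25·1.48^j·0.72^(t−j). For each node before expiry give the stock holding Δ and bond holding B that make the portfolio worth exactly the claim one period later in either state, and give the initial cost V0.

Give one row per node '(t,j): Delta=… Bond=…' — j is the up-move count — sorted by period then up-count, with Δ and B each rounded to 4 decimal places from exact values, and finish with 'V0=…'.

Since d<R<u, set p* = (R−d)/(u−d) = 0.8421; price each node as the discounted p*-expectation of its children.
At expiry t=1: V(1,0)=11.0000, V(1,1)=0.0000
Node (0,0) S=25.0000: V=(p*·0.0000+(1−p*)·11.0000)/1.36=1.2771; Δ=(0.0000−11.0000)/(37.0000−18.0000)=-0.5789; B=V−Δ·S=15.7508
The time-0 hedge costs 1.2771, which is the no-arbitrage price.

(0,0): Delta=-0.5789 Bond=15.7508
V0=1.2771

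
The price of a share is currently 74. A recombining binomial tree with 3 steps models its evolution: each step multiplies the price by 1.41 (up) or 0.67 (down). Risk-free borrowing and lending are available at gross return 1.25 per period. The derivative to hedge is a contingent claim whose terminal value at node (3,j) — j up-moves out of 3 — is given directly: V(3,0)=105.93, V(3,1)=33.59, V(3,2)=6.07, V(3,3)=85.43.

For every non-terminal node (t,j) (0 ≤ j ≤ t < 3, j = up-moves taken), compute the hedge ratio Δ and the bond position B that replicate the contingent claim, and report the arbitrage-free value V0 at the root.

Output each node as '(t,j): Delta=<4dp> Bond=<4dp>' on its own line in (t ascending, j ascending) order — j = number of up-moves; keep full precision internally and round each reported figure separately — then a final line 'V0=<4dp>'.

(0,0): Delta=0.4212 Bond=-6.4346
(1,0): Delta=-0.8114 Bond=53.0700
(1,1): Delta=0.5828 Bond=-24.9021
(2,0): Delta=-2.9428 Bond=137.1416
(2,1): Delta=-0.5320 Bond=46.8054
(2,2): Delta=0.7290 Bond=-52.6264
V0=24.7376

Risk-neutral probability p* = (R−d)/(u−d) = (1.25−0.67)/(1.41−0.67) = 0.7838.
Terminal payoffs: V(3,0)=105.9300, V(3,1)=33.5900, V(3,2)=6.0700, V(3,3)=85.4300
Node (2,0) S=33.2186: V=(p*·33.5900+(1−p*)·105.9300)/1.25=39.3849; Δ=(33.5900−105.9300)/(46.8382−22.2565)=-2.9428; B=V−Δ·S=137.1416
Node (2,1) S=69.9078: V=(p*·6.0700+(1−p*)·33.5900)/1.25=9.6162; Δ=(6.0700−33.5900)/(98.5700−46.8382)=-0.5320; B=V−Δ·S=46.8054
Node (2,2) S=147.1194: V=(p*·85.4300+(1−p*)·6.0700)/1.25=54.6169; Δ=(85.4300−6.0700)/(207.4384−98.5700)=0.7290; B=V−Δ·S=-52.6264
Node (1,0) S=49.5800: V=(p*·9.6162+(1−p*)·39.3849)/1.25=12.8421; Δ=(9.6162−39.3849)/(69.9078−33.2186)=-0.8114; B=V−Δ·S=53.0700
Node (1,1) S=104.3400: V=(p*·54.6169+(1−p*)·9.6162)/1.25=35.9096; Δ=(54.6169−9.6162)/(147.1194−69.9078)=0.5828; B=V−Δ·S=-24.9021
Node (0,0) S=74.0000: V=(p*·35.9096+(1−p*)·12.8421)/1.25=24.7376; Δ=(35.9096−12.8421)/(104.3400−49.5800)=0.4212; B=V−Δ·S=-6.4346
The time-0 hedge costs 24.7376, which is the no-arbitrage price.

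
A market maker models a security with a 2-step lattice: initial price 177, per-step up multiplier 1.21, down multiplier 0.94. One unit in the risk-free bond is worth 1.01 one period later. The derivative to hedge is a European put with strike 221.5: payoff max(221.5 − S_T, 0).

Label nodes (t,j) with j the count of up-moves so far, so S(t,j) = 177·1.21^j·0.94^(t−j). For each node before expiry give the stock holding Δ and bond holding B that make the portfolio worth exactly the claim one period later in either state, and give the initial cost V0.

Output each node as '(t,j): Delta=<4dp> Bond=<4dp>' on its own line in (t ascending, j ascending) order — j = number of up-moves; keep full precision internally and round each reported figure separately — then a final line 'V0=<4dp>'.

(0,0): Delta=-0.7978 Bond=183.8259
(1,0): Delta=-1.0000 Bond=219.3069
(1,1): Delta=-0.3490 Bond=89.5418
V0=42.6161

Since d<R<u, set p* = (R−d)/(u−d) = 0.2593; price each node as the discounted p*-expectation of its children.
Terminal payoffs: V(2,0)=65.1028, V(2,1)=20.1802, V(2,2)=0.0000
Node (1,0) S=166.3800: V=(p*·20.1802+(1−p*)·65.1028)/1.01=52.9269; Δ=(20.1802−65.1028)/(201.3198−156.3972)=-1.0000; B=V−Δ·S=219.3069
Node (1,1) S=214.1700: V=(p*·0.0000+(1−p*)·20.1802)/1.01=14.8003; Δ=(0.0000−20.1802)/(259.1457−201.3198)=-0.3490; B=V−Δ·S=89.5418
Node (0,0) S=177.0000: V=(p*·14.8003+(1−p*)·52.9269)/1.01=42.6161; Δ=(14.8003−52.9269)/(214.1700−166.3800)=-0.7978; B=V−Δ·S=183.8259
Self-financing check: at every node Δ·S+B equals the discounted successor values.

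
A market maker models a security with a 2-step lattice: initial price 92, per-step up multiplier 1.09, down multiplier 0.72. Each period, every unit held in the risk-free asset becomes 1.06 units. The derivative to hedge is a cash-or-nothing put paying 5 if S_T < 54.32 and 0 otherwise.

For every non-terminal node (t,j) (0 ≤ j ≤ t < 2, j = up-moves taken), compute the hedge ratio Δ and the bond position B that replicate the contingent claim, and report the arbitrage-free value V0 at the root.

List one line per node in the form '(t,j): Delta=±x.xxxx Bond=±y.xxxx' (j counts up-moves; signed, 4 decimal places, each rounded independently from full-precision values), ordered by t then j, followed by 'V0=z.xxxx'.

Risk-neutral probability p* = (R−d)/(u−d) = (1.06−0.72)/(1.09−0.72) = 0.9189.
Terminal values V(2,·): V(2,0)=5.0000, V(2,1)=0.0000, V(2,2)=0.0000
  t=1,j=0: stock 66.2400 → up 72.2016 (V=0.0000), down 47.6928 (V=5.0000). Price 0.3825; hedge Δ=-0.2040, bond B=13.8960.
  t=1,j=1: stock 100.2800 → up 109.3052 (V=0.0000), down 72.2016 (V=0.0000). Price 0.0000; hedge Δ=0.0000, bond B=0.0000.
  t=0,j=0: stock 92.0000 → up 100.2800 (V=0.0000), down 66.2400 (V=0.3825). Price 0.0293; hedge Δ=-0.0112, bond B=1.0629.
Self-financing check: at every node Δ·S+B equals the discounted successor values.

(0,0): Delta=-0.0112 Bond=1.0629
(1,0): Delta=-0.2040 Bond=13.8960
(1,1): Delta=0.0000 Bond=0.0000
V0=0.0293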